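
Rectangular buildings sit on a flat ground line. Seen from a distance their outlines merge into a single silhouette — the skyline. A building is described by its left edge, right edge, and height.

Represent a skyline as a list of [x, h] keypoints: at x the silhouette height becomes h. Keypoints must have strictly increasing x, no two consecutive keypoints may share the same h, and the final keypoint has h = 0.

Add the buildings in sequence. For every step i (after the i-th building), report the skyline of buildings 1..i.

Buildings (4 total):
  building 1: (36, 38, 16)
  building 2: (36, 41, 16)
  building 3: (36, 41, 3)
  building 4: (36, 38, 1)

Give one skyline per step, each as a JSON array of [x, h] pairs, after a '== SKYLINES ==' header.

== SKYLINES ==
[[36,16],[38,0]]
[[36,16],[41,0]]
[[36,16],[41,0]]
[[36,16],[41,0]]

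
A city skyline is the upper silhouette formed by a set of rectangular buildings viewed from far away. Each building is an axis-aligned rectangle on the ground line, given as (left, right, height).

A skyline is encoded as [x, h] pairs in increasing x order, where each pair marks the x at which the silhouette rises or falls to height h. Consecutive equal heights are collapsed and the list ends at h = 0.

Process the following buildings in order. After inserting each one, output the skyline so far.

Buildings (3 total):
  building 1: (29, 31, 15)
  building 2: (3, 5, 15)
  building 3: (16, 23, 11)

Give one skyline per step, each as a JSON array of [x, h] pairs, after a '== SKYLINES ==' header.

== SKYLINES ==
[[29,15],[31,0]]
[[3,15],[5,0],[29,15],[31,0]]
[[3,15],[5,0],[16,11],[23,0],[29,15],[31,0]]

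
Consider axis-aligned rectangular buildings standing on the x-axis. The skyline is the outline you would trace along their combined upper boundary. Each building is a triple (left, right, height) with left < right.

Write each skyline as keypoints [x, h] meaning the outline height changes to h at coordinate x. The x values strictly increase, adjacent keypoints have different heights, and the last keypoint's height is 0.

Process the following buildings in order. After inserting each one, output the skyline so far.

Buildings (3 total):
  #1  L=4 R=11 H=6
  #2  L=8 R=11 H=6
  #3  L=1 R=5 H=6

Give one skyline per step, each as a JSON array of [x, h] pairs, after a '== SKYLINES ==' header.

== SKYLINES ==
[[4,6],[11,0]]
[[4,6],[11,0]]
[[1,6],[11,0]]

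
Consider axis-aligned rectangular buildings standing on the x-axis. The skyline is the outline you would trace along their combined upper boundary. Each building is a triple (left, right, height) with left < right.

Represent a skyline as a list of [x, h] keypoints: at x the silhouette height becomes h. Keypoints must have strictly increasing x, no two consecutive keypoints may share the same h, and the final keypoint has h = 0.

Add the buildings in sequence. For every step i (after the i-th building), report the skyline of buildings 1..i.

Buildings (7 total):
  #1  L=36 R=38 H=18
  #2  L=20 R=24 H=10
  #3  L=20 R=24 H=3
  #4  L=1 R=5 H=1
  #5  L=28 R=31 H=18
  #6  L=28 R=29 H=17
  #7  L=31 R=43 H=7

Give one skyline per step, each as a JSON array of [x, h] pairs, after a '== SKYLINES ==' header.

== SKYLINES ==
[[36,18],[38,0]]
[[20,10],[24,0],[36,18],[38,0]]
[[20,10],[24,0],[36,18],[38,0]]
[[1,1],[5,0],[20,10],[24,0],[36,18],[38,0]]
[[1,1],[5,0],[20,10],[24,0],[28,18],[31,0],[36,18],[38,0]]
[[1,1],[5,0],[20,10],[24,0],[28,18],[31,0],[36,18],[38,0]]
[[1,1],[5,0],[20,10],[24,0],[28,18],[31,7],[36,18],[38,7],[43,0]]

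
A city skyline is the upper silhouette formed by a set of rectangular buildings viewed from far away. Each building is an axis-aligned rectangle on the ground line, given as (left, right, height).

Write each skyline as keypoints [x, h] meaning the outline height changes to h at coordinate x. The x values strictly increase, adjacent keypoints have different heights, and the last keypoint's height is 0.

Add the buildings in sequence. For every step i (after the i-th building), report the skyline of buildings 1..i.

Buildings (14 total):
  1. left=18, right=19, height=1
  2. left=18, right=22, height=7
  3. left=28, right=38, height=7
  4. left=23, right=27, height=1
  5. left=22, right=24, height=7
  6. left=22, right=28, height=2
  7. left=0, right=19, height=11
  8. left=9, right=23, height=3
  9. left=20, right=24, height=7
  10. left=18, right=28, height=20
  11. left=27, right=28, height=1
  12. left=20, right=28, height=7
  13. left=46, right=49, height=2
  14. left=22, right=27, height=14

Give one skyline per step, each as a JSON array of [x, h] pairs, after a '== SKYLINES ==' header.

== SKYLINES ==
[[18,1],[19,0]]
[[18,7],[22,0]]
[[18,7],[22,0],[28,7],[38,0]]
[[18,7],[22,0],[23,1],[27,0],[28,7],[38,0]]
[[18,7],[24,1],[27,0],[28,7],[38,0]]
[[18,7],[24,2],[28,7],[38,0]]
[[0,11],[19,7],[24,2],[28,7],[38,0]]
[[0,11],[19,7],[24,2],[28,7],[38,0]]
[[0,11],[19,7],[24,2],[28,7],[38,0]]
[[0,11],[18,20],[28,7],[38,0]]
[[0,11],[18,20],[28,7],[38,0]]
[[0,11],[18,20],[28,7],[38,0]]
[[0,11],[18,20],[28,7],[38,0],[46,2],[49,0]]
[[0,11],[18,20],[28,7],[38,0],[46,2],[49,0]]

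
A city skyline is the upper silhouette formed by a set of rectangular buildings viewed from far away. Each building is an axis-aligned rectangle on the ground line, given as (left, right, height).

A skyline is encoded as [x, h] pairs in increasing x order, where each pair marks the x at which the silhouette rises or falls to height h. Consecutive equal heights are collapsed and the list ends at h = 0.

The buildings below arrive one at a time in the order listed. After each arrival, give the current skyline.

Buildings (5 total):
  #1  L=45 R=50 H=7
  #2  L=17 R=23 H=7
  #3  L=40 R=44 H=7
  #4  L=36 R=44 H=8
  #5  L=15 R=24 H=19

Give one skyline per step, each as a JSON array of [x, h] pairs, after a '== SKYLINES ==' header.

== SKYLINES ==
[[45,7],[50,0]]
[[17,7],[23,0],[45,7],[50,0]]
[[17,7],[23,0],[40,7],[44,0],[45,7],[50,0]]
[[17,7],[23,0],[36,8],[44,0],[45,7],[50,0]]
[[15,19],[24,0],[36,8],[44,0],[45,7],[50,0]]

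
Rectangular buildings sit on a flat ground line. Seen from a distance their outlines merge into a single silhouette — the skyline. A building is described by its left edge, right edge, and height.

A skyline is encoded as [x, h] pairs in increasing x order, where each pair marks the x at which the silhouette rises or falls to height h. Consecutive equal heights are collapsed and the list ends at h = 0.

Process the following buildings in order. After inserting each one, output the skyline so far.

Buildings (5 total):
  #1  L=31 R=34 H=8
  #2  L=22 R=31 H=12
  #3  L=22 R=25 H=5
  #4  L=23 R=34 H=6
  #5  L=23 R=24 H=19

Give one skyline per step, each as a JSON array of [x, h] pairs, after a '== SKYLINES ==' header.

== SKYLINES ==
[[31,8],[34,0]]
[[22,12],[31,8],[34,0]]
[[22,12],[31,8],[34,0]]
[[22,12],[31,8],[34,0]]
[[22,12],[23,19],[24,12],[31,8],[34,0]]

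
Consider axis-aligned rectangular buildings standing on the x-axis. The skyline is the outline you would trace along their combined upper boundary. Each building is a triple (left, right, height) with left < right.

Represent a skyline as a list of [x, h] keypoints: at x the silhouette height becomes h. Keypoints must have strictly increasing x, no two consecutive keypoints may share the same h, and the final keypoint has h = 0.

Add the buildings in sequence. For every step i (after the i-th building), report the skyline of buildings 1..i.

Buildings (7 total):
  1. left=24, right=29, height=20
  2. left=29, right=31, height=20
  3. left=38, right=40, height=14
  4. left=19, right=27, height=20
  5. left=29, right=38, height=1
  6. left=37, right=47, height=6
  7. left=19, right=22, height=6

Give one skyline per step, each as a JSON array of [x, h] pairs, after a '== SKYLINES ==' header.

== SKYLINES ==
[[24,20],[29,0]]
[[24,20],[31,0]]
[[24,20],[31,0],[38,14],[40,0]]
[[19,20],[31,0],[38,14],[40,0]]
[[19,20],[31,1],[38,14],[40,0]]
[[19,20],[31,1],[37,6],[38,14],[40,6],[47,0]]
[[19,20],[31,1],[37,6],[38,14],[40,6],[47,0]]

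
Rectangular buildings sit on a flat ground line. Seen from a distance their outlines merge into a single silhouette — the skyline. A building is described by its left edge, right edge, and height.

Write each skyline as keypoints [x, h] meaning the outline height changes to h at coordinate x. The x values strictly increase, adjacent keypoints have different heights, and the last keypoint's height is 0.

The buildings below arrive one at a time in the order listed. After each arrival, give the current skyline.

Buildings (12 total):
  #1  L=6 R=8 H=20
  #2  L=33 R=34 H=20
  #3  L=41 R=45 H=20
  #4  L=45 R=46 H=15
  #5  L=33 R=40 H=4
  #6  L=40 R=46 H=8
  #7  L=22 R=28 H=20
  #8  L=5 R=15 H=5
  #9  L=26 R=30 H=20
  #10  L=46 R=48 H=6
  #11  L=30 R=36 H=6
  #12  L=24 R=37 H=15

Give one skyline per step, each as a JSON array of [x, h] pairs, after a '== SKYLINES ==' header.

== SKYLINES ==
[[6,20],[8,0]]
[[6,20],[8,0],[33,20],[34,0]]
[[6,20],[8,0],[33,20],[34,0],[41,20],[45,0]]
[[6,20],[8,0],[33,20],[34,0],[41,20],[45,15],[46,0]]
[[6,20],[8,0],[33,20],[34,4],[40,0],[41,20],[45,15],[46,0]]
[[6,20],[8,0],[33,20],[34,4],[40,8],[41,20],[45,15],[46,0]]
[[6,20],[8,0],[22,20],[28,0],[33,20],[34,4],[40,8],[41,20],[45,15],[46,0]]
[[5,5],[6,20],[8,5],[15,0],[22,20],[28,0],[33,20],[34,4],[40,8],[41,20],[45,15],[46,0]]
[[5,5],[6,20],[8,5],[15,0],[22,20],[30,0],[33,20],[34,4],[40,8],[41,20],[45,15],[46,0]]
[[5,5],[6,20],[8,5],[15,0],[22,20],[30,0],[33,20],[34,4],[40,8],[41,20],[45,15],[46,6],[48,0]]
[[5,5],[6,20],[8,5],[15,0],[22,20],[30,6],[33,20],[34,6],[36,4],[40,8],[41,20],[45,15],[46,6],[48,0]]
[[5,5],[6,20],[8,5],[15,0],[22,20],[30,15],[33,20],[34,15],[37,4],[40,8],[41,20],[45,15],[46,6],[48,0]]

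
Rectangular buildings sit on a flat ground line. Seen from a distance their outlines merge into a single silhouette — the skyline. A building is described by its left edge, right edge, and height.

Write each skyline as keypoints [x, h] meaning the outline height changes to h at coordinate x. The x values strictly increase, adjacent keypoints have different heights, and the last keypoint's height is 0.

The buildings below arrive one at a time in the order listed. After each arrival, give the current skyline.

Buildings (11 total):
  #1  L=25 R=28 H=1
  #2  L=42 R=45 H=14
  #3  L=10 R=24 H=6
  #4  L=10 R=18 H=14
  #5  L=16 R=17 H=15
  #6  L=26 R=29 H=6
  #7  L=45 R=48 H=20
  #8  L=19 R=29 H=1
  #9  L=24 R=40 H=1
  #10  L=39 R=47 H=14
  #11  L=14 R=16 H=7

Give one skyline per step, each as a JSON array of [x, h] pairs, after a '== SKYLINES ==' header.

== SKYLINES ==
[[25,1],[28,0]]
[[25,1],[28,0],[42,14],[45,0]]
[[10,6],[24,0],[25,1],[28,0],[42,14],[45,0]]
[[10,14],[18,6],[24,0],[25,1],[28,0],[42,14],[45,0]]
[[10,14],[16,15],[17,14],[18,6],[24,0],[25,1],[28,0],[42,14],[45,0]]
[[10,14],[16,15],[17,14],[18,6],[24,0],[25,1],[26,6],[29,0],[42,14],[45,0]]
[[10,14],[16,15],[17,14],[18,6],[24,0],[25,1],[26,6],[29,0],[42,14],[45,20],[48,0]]
[[10,14],[16,15],[17,14],[18,6],[24,1],[26,6],[29,0],[42,14],[45,20],[48,0]]
[[10,14],[16,15],[17,14],[18,6],[24,1],[26,6],[29,1],[40,0],[42,14],[45,20],[48,0]]
[[10,14],[16,15],[17,14],[18,6],[24,1],[26,6],[29,1],[39,14],[45,20],[48,0]]
[[10,14],[16,15],[17,14],[18,6],[24,1],[26,6],[29,1],[39,14],[45,20],[48,0]]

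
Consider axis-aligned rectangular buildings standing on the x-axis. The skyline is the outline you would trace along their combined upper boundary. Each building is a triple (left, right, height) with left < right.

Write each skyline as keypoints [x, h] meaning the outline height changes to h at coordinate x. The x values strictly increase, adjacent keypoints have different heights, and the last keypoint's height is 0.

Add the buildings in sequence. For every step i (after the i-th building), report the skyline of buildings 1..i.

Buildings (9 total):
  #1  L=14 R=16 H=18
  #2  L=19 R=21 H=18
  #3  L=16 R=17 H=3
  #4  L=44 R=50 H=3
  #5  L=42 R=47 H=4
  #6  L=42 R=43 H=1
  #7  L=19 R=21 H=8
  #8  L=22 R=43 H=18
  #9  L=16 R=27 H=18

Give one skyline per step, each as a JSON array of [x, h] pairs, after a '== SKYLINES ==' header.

== SKYLINES ==
[[14,18],[16,0]]
[[14,18],[16,0],[19,18],[21,0]]
[[14,18],[16,3],[17,0],[19,18],[21,0]]
[[14,18],[16,3],[17,0],[19,18],[21,0],[44,3],[50,0]]
[[14,18],[16,3],[17,0],[19,18],[21,0],[42,4],[47,3],[50,0]]
[[14,18],[16,3],[17,0],[19,18],[21,0],[42,4],[47,3],[50,0]]
[[14,18],[16,3],[17,0],[19,18],[21,0],[42,4],[47,3],[50,0]]
[[14,18],[16,3],[17,0],[19,18],[21,0],[22,18],[43,4],[47,3],[50,0]]
[[14,18],[43,4],[47,3],[50,0]]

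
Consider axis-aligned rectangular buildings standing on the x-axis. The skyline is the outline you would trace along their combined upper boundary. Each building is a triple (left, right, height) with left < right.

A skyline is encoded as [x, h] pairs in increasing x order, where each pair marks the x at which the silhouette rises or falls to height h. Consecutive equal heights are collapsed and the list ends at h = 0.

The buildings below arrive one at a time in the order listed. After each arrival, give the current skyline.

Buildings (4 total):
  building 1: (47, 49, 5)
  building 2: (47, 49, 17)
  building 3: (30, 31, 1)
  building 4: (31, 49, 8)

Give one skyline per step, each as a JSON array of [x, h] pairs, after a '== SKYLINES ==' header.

== SKYLINES ==
[[47,5],[49,0]]
[[47,17],[49,0]]
[[30,1],[31,0],[47,17],[49,0]]
[[30,1],[31,8],[47,17],[49,0]]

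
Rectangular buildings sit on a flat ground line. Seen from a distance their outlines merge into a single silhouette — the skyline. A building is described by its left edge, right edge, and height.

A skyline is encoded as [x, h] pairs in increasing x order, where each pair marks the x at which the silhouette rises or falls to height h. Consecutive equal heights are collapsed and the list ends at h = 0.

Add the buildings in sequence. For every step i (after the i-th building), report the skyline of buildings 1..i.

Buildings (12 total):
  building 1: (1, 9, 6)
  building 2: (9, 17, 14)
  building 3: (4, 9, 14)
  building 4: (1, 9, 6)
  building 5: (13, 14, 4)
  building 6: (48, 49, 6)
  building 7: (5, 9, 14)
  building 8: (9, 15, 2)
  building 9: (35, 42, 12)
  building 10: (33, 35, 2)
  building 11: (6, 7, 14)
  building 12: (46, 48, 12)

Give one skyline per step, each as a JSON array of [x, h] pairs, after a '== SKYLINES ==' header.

== SKYLINES ==
[[1,6],[9,0]]
[[1,6],[9,14],[17,0]]
[[1,6],[4,14],[17,0]]
[[1,6],[4,14],[17,0]]
[[1,6],[4,14],[17,0]]
[[1,6],[4,14],[17,0],[48,6],[49,0]]
[[1,6],[4,14],[17,0],[48,6],[49,0]]
[[1,6],[4,14],[17,0],[48,6],[49,0]]
[[1,6],[4,14],[17,0],[35,12],[42,0],[48,6],[49,0]]
[[1,6],[4,14],[17,0],[33,2],[35,12],[42,0],[48,6],[49,0]]
[[1,6],[4,14],[17,0],[33,2],[35,12],[42,0],[48,6],[49,0]]
[[1,6],[4,14],[17,0],[33,2],[35,12],[42,0],[46,12],[48,6],[49,0]]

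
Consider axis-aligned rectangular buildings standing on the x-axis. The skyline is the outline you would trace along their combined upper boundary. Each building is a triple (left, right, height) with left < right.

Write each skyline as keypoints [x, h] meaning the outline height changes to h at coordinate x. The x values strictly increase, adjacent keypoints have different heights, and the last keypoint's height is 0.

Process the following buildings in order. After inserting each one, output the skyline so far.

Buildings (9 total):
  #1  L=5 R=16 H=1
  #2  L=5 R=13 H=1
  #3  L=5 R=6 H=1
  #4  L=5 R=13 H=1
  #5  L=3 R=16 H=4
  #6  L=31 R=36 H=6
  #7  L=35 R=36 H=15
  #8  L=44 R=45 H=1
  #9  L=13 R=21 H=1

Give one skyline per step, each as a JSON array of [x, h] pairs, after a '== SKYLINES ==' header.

== SKYLINES ==
[[5,1],[16,0]]
[[5,1],[16,0]]
[[5,1],[16,0]]
[[5,1],[16,0]]
[[3,4],[16,0]]
[[3,4],[16,0],[31,6],[36,0]]
[[3,4],[16,0],[31,6],[35,15],[36,0]]
[[3,4],[16,0],[31,6],[35,15],[36,0],[44,1],[45,0]]
[[3,4],[16,1],[21,0],[31,6],[35,15],[36,0],[44,1],[45,0]]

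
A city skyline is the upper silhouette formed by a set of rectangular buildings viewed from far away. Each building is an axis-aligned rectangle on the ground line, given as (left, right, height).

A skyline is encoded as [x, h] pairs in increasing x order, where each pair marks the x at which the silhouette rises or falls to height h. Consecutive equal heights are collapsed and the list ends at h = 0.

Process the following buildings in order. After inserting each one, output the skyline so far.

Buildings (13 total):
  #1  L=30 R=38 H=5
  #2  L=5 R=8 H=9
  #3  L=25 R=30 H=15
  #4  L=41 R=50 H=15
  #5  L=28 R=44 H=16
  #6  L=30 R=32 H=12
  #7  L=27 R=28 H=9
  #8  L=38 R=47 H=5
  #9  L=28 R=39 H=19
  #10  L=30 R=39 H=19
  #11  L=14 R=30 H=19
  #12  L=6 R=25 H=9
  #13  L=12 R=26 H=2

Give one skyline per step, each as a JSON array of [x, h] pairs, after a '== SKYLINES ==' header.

== SKYLINES ==
[[30,5],[38,0]]
[[5,9],[8,0],[30,5],[38,0]]
[[5,9],[8,0],[25,15],[30,5],[38,0]]
[[5,9],[8,0],[25,15],[30,5],[38,0],[41,15],[50,0]]
[[5,9],[8,0],[25,15],[28,16],[44,15],[50,0]]
[[5,9],[8,0],[25,15],[28,16],[44,15],[50,0]]
[[5,9],[8,0],[25,15],[28,16],[44,15],[50,0]]
[[5,9],[8,0],[25,15],[28,16],[44,15],[50,0]]
[[5,9],[8,0],[25,15],[28,19],[39,16],[44,15],[50,0]]
[[5,9],[8,0],[25,15],[28,19],[39,16],[44,15],[50,0]]
[[5,9],[8,0],[14,19],[39,16],[44,15],[50,0]]
[[5,9],[14,19],[39,16],[44,15],[50,0]]
[[5,9],[14,19],[39,16],[44,15],[50,0]]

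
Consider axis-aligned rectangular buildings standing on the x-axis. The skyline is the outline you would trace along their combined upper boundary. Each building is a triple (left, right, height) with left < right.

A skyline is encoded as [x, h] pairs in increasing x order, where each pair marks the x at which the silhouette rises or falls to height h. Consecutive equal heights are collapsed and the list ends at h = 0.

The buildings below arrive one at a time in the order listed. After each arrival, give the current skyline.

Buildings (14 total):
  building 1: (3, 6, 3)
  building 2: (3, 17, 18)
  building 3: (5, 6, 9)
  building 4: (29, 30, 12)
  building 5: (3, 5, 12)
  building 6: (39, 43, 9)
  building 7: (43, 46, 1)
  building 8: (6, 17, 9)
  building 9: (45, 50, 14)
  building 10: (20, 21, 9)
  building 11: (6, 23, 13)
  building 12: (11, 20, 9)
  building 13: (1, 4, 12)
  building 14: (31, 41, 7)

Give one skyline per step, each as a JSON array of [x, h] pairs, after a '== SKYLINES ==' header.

== SKYLINES ==
[[3,3],[6,0]]
[[3,18],[17,0]]
[[3,18],[17,0]]
[[3,18],[17,0],[29,12],[30,0]]
[[3,18],[17,0],[29,12],[30,0]]
[[3,18],[17,0],[29,12],[30,0],[39,9],[43,0]]
[[3,18],[17,0],[29,12],[30,0],[39,9],[43,1],[46,0]]
[[3,18],[17,0],[29,12],[30,0],[39,9],[43,1],[46,0]]
[[3,18],[17,0],[29,12],[30,0],[39,9],[43,1],[45,14],[50,0]]
[[3,18],[17,0],[20,9],[21,0],[29,12],[30,0],[39,9],[43,1],[45,14],[50,0]]
[[3,18],[17,13],[23,0],[29,12],[30,0],[39,9],[43,1],[45,14],[50,0]]
[[3,18],[17,13],[23,0],[29,12],[30,0],[39,9],[43,1],[45,14],[50,0]]
[[1,12],[3,18],[17,13],[23,0],[29,12],[30,0],[39,9],[43,1],[45,14],[50,0]]
[[1,12],[3,18],[17,13],[23,0],[29,12],[30,0],[31,7],[39,9],[43,1],[45,14],[50,0]]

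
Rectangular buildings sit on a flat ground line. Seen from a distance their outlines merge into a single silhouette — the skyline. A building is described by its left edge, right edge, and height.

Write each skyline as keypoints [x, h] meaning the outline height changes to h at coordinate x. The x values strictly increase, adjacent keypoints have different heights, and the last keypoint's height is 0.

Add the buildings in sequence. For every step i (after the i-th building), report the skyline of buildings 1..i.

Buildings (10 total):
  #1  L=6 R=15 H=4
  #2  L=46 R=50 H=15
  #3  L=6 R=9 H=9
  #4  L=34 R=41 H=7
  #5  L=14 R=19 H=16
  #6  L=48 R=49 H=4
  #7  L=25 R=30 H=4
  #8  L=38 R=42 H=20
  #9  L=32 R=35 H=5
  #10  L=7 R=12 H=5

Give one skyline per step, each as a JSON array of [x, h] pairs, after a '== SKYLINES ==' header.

== SKYLINES ==
[[6,4],[15,0]]
[[6,4],[15,0],[46,15],[50,0]]
[[6,9],[9,4],[15,0],[46,15],[50,0]]
[[6,9],[9,4],[15,0],[34,7],[41,0],[46,15],[50,0]]
[[6,9],[9,4],[14,16],[19,0],[34,7],[41,0],[46,15],[50,0]]
[[6,9],[9,4],[14,16],[19,0],[34,7],[41,0],[46,15],[50,0]]
[[6,9],[9,4],[14,16],[19,0],[25,4],[30,0],[34,7],[41,0],[46,15],[50,0]]
[[6,9],[9,4],[14,16],[19,0],[25,4],[30,0],[34,7],[38,20],[42,0],[46,15],[50,0]]
[[6,9],[9,4],[14,16],[19,0],[25,4],[30,0],[32,5],[34,7],[38,20],[42,0],[46,15],[50,0]]
[[6,9],[9,5],[12,4],[14,16],[19,0],[25,4],[30,0],[32,5],[34,7],[38,20],[42,0],[46,15],[50,0]]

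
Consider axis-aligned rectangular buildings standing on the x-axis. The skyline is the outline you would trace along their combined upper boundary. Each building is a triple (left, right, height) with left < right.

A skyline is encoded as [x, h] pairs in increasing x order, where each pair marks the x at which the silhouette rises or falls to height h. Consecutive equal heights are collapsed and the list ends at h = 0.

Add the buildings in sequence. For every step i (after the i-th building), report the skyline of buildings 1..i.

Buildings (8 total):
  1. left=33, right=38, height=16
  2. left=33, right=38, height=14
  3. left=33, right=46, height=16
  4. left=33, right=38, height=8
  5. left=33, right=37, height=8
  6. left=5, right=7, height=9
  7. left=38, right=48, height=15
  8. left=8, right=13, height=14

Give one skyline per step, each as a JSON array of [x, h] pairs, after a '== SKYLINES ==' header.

== SKYLINES ==
[[33,16],[38,0]]
[[33,16],[38,0]]
[[33,16],[46,0]]
[[33,16],[46,0]]
[[33,16],[46,0]]
[[5,9],[7,0],[33,16],[46,0]]
[[5,9],[7,0],[33,16],[46,15],[48,0]]
[[5,9],[7,0],[8,14],[13,0],[33,16],[46,15],[48,0]]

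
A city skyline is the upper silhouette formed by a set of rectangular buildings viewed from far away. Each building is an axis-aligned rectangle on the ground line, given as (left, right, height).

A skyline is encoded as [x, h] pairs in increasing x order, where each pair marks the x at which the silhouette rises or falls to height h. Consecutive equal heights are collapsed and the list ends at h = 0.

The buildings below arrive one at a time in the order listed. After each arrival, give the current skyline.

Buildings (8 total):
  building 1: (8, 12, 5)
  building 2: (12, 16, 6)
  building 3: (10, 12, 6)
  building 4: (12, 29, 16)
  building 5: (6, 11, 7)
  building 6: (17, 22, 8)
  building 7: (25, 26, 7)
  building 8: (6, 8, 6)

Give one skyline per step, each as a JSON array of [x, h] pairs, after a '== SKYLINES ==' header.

== SKYLINES ==
[[8,5],[12,0]]
[[8,5],[12,6],[16,0]]
[[8,5],[10,6],[16,0]]
[[8,5],[10,6],[12,16],[29,0]]
[[6,7],[11,6],[12,16],[29,0]]
[[6,7],[11,6],[12,16],[29,0]]
[[6,7],[11,6],[12,16],[29,0]]
[[6,7],[11,6],[12,16],[29,0]]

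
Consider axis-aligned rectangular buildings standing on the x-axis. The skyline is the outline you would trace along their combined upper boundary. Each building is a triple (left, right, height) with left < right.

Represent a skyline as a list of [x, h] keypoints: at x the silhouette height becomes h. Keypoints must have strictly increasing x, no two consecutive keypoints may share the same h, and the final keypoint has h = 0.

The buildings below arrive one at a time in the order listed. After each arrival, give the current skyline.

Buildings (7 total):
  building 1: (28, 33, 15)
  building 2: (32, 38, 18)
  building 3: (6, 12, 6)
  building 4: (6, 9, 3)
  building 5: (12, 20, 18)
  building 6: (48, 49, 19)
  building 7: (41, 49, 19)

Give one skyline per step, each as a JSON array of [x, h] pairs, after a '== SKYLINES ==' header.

== SKYLINES ==
[[28,15],[33,0]]
[[28,15],[32,18],[38,0]]
[[6,6],[12,0],[28,15],[32,18],[38,0]]
[[6,6],[12,0],[28,15],[32,18],[38,0]]
[[6,6],[12,18],[20,0],[28,15],[32,18],[38,0]]
[[6,6],[12,18],[20,0],[28,15],[32,18],[38,0],[48,19],[49,0]]
[[6,6],[12,18],[20,0],[28,15],[32,18],[38,0],[41,19],[49,0]]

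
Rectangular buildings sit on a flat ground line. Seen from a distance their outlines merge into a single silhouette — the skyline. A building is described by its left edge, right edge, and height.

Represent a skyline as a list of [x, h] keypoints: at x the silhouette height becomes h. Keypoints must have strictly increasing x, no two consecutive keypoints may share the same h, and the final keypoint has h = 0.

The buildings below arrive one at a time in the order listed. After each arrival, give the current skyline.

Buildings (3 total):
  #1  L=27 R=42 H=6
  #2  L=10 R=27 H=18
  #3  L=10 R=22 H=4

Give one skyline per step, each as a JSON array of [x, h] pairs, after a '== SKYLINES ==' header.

== SKYLINES ==
[[27,6],[42,0]]
[[10,18],[27,6],[42,0]]
[[10,18],[27,6],[42,0]]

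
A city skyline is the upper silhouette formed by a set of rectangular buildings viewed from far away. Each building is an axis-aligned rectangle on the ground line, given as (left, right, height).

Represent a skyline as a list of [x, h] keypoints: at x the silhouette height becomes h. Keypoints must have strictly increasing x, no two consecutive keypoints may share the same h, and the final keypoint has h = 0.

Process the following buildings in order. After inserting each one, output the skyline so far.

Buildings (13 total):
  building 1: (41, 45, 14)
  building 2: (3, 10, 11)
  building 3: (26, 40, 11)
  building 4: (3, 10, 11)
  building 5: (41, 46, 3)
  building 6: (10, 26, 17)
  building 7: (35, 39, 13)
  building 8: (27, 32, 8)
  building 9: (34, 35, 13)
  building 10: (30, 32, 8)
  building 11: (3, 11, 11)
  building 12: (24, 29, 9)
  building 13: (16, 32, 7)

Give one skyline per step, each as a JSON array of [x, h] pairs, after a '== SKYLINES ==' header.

== SKYLINES ==
[[41,14],[45,0]]
[[3,11],[10,0],[41,14],[45,0]]
[[3,11],[10,0],[26,11],[40,0],[41,14],[45,0]]
[[3,11],[10,0],[26,11],[40,0],[41,14],[45,0]]
[[3,11],[10,0],[26,11],[40,0],[41,14],[45,3],[46,0]]
[[3,11],[10,17],[26,11],[40,0],[41,14],[45,3],[46,0]]
[[3,11],[10,17],[26,11],[35,13],[39,11],[40,0],[41,14],[45,3],[46,0]]
[[3,11],[10,17],[26,11],[35,13],[39,11],[40,0],[41,14],[45,3],[46,0]]
[[3,11],[10,17],[26,11],[34,13],[39,11],[40,0],[41,14],[45,3],[46,0]]
[[3,11],[10,17],[26,11],[34,13],[39,11],[40,0],[41,14],[45,3],[46,0]]
[[3,11],[10,17],[26,11],[34,13],[39,11],[40,0],[41,14],[45,3],[46,0]]
[[3,11],[10,17],[26,11],[34,13],[39,11],[40,0],[41,14],[45,3],[46,0]]
[[3,11],[10,17],[26,11],[34,13],[39,11],[40,0],[41,14],[45,3],[46,0]]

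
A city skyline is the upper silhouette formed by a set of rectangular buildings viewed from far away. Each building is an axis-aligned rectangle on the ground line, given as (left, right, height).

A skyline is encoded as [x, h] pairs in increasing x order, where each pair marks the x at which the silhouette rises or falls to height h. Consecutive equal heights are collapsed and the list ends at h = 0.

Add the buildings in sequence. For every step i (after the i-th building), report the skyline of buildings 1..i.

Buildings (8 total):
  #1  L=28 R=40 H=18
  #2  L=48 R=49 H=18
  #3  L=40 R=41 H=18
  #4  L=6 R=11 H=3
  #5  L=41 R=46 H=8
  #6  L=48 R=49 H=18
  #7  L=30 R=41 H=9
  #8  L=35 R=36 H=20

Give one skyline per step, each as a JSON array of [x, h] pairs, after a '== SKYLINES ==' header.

== SKYLINES ==
[[28,18],[40,0]]
[[28,18],[40,0],[48,18],[49,0]]
[[28,18],[41,0],[48,18],[49,0]]
[[6,3],[11,0],[28,18],[41,0],[48,18],[49,0]]
[[6,3],[11,0],[28,18],[41,8],[46,0],[48,18],[49,0]]
[[6,3],[11,0],[28,18],[41,8],[46,0],[48,18],[49,0]]
[[6,3],[11,0],[28,18],[41,8],[46,0],[48,18],[49,0]]
[[6,3],[11,0],[28,18],[35,20],[36,18],[41,8],[46,0],[48,18],[49,0]]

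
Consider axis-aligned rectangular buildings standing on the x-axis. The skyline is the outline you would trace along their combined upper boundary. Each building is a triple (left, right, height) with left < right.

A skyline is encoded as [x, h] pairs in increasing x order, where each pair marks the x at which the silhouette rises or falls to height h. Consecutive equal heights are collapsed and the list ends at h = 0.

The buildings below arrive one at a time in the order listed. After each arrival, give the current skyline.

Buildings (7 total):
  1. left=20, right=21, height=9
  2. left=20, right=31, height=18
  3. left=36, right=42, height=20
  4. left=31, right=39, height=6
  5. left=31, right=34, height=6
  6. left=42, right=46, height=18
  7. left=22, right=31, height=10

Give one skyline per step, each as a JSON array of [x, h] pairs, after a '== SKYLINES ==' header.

== SKYLINES ==
[[20,9],[21,0]]
[[20,18],[31,0]]
[[20,18],[31,0],[36,20],[42,0]]
[[20,18],[31,6],[36,20],[42,0]]
[[20,18],[31,6],[36,20],[42,0]]
[[20,18],[31,6],[36,20],[42,18],[46,0]]
[[20,18],[31,6],[36,20],[42,18],[46,0]]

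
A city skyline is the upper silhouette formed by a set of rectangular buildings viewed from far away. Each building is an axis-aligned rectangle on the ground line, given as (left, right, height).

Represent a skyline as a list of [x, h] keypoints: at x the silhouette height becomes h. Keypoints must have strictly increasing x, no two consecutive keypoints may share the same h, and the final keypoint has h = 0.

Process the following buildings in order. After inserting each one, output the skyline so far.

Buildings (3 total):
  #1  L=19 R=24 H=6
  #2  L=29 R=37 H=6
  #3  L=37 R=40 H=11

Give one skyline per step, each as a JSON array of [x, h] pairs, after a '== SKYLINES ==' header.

== SKYLINES ==
[[19,6],[24,0]]
[[19,6],[24,0],[29,6],[37,0]]
[[19,6],[24,0],[29,6],[37,11],[40,0]]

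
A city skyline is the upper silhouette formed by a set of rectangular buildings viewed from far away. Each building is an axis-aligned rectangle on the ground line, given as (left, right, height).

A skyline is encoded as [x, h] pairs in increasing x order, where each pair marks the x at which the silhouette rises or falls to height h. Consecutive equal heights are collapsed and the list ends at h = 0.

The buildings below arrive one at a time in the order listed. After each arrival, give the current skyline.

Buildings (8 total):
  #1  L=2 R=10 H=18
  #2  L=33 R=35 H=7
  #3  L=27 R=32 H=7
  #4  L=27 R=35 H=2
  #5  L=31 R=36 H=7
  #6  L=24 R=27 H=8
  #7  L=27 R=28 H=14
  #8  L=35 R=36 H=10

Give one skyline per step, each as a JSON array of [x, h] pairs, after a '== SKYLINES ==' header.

== SKYLINES ==
[[2,18],[10,0]]
[[2,18],[10,0],[33,7],[35,0]]
[[2,18],[10,0],[27,7],[32,0],[33,7],[35,0]]
[[2,18],[10,0],[27,7],[32,2],[33,7],[35,0]]
[[2,18],[10,0],[27,7],[36,0]]
[[2,18],[10,0],[24,8],[27,7],[36,0]]
[[2,18],[10,0],[24,8],[27,14],[28,7],[36,0]]
[[2,18],[10,0],[24,8],[27,14],[28,7],[35,10],[36,0]]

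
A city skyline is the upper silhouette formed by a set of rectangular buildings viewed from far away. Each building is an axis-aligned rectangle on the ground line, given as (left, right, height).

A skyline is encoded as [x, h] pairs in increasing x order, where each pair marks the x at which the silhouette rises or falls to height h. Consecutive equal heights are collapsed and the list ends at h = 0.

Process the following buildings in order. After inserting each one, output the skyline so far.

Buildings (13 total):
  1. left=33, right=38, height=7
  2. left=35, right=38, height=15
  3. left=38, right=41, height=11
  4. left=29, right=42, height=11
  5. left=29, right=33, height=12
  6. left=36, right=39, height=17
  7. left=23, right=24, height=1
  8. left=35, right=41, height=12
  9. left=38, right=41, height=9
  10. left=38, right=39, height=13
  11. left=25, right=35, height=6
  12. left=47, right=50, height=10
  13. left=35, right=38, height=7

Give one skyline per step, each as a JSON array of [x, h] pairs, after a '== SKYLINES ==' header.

== SKYLINES ==
[[33,7],[38,0]]
[[33,7],[35,15],[38,0]]
[[33,7],[35,15],[38,11],[41,0]]
[[29,11],[35,15],[38,11],[42,0]]
[[29,12],[33,11],[35,15],[38,11],[42,0]]
[[29,12],[33,11],[35,15],[36,17],[39,11],[42,0]]
[[23,1],[24,0],[29,12],[33,11],[35,15],[36,17],[39,11],[42,0]]
[[23,1],[24,0],[29,12],[33,11],[35,15],[36,17],[39,12],[41,11],[42,0]]
[[23,1],[24,0],[29,12],[33,11],[35,15],[36,17],[39,12],[41,11],[42,0]]
[[23,1],[24,0],[29,12],[33,11],[35,15],[36,17],[39,12],[41,11],[42,0]]
[[23,1],[24,0],[25,6],[29,12],[33,11],[35,15],[36,17],[39,12],[41,11],[42,0]]
[[23,1],[24,0],[25,6],[29,12],[33,11],[35,15],[36,17],[39,12],[41,11],[42,0],[47,10],[50,0]]
[[23,1],[24,0],[25,6],[29,12],[33,11],[35,15],[36,17],[39,12],[41,11],[42,0],[47,10],[50,0]]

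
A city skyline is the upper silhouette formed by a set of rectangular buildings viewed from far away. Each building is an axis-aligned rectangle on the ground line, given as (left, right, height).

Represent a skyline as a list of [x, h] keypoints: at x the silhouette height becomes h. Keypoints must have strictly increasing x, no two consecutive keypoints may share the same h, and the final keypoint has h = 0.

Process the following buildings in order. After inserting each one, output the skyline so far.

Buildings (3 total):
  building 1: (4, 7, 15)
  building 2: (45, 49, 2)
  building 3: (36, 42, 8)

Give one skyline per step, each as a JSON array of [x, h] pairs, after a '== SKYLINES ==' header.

== SKYLINES ==
[[4,15],[7,0]]
[[4,15],[7,0],[45,2],[49,0]]
[[4,15],[7,0],[36,8],[42,0],[45,2],[49,0]]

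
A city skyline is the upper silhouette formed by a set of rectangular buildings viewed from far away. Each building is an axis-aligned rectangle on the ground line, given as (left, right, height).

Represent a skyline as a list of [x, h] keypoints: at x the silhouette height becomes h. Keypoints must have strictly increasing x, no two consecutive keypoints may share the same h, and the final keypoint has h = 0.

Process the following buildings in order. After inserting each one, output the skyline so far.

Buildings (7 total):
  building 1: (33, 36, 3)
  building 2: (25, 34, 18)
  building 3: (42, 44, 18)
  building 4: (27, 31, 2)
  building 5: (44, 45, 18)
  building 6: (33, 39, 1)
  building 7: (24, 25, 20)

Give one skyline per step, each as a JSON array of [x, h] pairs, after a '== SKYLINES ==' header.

== SKYLINES ==
[[33,3],[36,0]]
[[25,18],[34,3],[36,0]]
[[25,18],[34,3],[36,0],[42,18],[44,0]]
[[25,18],[34,3],[36,0],[42,18],[44,0]]
[[25,18],[34,3],[36,0],[42,18],[45,0]]
[[25,18],[34,3],[36,1],[39,0],[42,18],[45,0]]
[[24,20],[25,18],[34,3],[36,1],[39,0],[42,18],[45,0]]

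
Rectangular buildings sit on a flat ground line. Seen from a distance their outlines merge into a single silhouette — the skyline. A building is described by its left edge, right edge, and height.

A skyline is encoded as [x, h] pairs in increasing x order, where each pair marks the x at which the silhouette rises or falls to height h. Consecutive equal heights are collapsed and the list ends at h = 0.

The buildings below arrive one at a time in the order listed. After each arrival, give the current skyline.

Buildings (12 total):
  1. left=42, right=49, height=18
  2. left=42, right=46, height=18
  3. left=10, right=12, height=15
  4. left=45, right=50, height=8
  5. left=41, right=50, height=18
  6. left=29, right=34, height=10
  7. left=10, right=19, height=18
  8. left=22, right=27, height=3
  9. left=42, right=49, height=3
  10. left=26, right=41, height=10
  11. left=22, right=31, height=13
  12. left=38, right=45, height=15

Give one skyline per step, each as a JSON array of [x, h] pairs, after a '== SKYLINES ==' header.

== SKYLINES ==
[[42,18],[49,0]]
[[42,18],[49,0]]
[[10,15],[12,0],[42,18],[49,0]]
[[10,15],[12,0],[42,18],[49,8],[50,0]]
[[10,15],[12,0],[41,18],[50,0]]
[[10,15],[12,0],[29,10],[34,0],[41,18],[50,0]]
[[10,18],[19,0],[29,10],[34,0],[41,18],[50,0]]
[[10,18],[19,0],[22,3],[27,0],[29,10],[34,0],[41,18],[50,0]]
[[10,18],[19,0],[22,3],[27,0],[29,10],[34,0],[41,18],[50,0]]
[[10,18],[19,0],[22,3],[26,10],[41,18],[50,0]]
[[10,18],[19,0],[22,13],[31,10],[41,18],[50,0]]
[[10,18],[19,0],[22,13],[31,10],[38,15],[41,18],[50,0]]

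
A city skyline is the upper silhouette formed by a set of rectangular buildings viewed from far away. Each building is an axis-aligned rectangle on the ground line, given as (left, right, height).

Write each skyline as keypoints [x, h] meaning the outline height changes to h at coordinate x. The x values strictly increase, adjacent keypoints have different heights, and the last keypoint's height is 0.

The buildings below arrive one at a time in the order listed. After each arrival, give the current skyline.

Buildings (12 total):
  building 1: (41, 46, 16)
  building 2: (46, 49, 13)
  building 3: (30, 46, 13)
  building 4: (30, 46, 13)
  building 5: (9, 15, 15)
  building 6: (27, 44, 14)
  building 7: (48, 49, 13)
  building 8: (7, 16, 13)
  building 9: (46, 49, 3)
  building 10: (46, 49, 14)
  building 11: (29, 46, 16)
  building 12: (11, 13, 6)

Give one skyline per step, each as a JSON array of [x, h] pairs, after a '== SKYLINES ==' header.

== SKYLINES ==
[[41,16],[46,0]]
[[41,16],[46,13],[49,0]]
[[30,13],[41,16],[46,13],[49,0]]
[[30,13],[41,16],[46,13],[49,0]]
[[9,15],[15,0],[30,13],[41,16],[46,13],[49,0]]
[[9,15],[15,0],[27,14],[41,16],[46,13],[49,0]]
[[9,15],[15,0],[27,14],[41,16],[46,13],[49,0]]
[[7,13],[9,15],[15,13],[16,0],[27,14],[41,16],[46,13],[49,0]]
[[7,13],[9,15],[15,13],[16,0],[27,14],[41,16],[46,13],[49,0]]
[[7,13],[9,15],[15,13],[16,0],[27,14],[41,16],[46,14],[49,0]]
[[7,13],[9,15],[15,13],[16,0],[27,14],[29,16],[46,14],[49,0]]
[[7,13],[9,15],[15,13],[16,0],[27,14],[29,16],[46,14],[49,0]]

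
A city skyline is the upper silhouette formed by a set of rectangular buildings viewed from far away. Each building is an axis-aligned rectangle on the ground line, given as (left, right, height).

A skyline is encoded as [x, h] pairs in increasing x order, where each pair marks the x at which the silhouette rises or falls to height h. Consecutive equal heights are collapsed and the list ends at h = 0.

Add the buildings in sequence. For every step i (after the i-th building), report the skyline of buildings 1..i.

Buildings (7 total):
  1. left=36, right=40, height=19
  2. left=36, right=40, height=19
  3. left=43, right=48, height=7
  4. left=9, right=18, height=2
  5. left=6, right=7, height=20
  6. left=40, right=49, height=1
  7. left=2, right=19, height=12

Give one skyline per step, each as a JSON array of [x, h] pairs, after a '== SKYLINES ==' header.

== SKYLINES ==
[[36,19],[40,0]]
[[36,19],[40,0]]
[[36,19],[40,0],[43,7],[48,0]]
[[9,2],[18,0],[36,19],[40,0],[43,7],[48,0]]
[[6,20],[7,0],[9,2],[18,0],[36,19],[40,0],[43,7],[48,0]]
[[6,20],[7,0],[9,2],[18,0],[36,19],[40,1],[43,7],[48,1],[49,0]]
[[2,12],[6,20],[7,12],[19,0],[36,19],[40,1],[43,7],[48,1],[49,0]]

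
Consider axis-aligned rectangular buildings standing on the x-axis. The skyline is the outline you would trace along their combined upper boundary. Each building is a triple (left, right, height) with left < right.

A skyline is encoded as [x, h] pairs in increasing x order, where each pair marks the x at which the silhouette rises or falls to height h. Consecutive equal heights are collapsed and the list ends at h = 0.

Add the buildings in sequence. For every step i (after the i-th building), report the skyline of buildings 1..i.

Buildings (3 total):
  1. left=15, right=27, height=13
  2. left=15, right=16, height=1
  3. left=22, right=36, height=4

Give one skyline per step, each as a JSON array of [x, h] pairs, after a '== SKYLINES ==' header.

== SKYLINES ==
[[15,13],[27,0]]
[[15,13],[27,0]]
[[15,13],[27,4],[36,0]]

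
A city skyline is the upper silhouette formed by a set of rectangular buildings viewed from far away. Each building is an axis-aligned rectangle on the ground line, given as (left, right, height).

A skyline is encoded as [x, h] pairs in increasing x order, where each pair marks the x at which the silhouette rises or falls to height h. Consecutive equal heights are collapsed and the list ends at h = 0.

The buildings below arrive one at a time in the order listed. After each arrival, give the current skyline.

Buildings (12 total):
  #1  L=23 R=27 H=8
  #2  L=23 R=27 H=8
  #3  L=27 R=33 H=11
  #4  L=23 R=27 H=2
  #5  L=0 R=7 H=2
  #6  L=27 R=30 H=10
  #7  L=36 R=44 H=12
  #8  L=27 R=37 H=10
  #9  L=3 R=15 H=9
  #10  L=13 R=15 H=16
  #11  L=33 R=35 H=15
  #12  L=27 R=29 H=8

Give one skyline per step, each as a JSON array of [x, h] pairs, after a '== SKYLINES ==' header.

== SKYLINES ==
[[23,8],[27,0]]
[[23,8],[27,0]]
[[23,8],[27,11],[33,0]]
[[23,8],[27,11],[33,0]]
[[0,2],[7,0],[23,8],[27,11],[33,0]]
[[0,2],[7,0],[23,8],[27,11],[33,0]]
[[0,2],[7,0],[23,8],[27,11],[33,0],[36,12],[44,0]]
[[0,2],[7,0],[23,8],[27,11],[33,10],[36,12],[44,0]]
[[0,2],[3,9],[15,0],[23,8],[27,11],[33,10],[36,12],[44,0]]
[[0,2],[3,9],[13,16],[15,0],[23,8],[27,11],[33,10],[36,12],[44,0]]
[[0,2],[3,9],[13,16],[15,0],[23,8],[27,11],[33,15],[35,10],[36,12],[44,0]]
[[0,2],[3,9],[13,16],[15,0],[23,8],[27,11],[33,15],[35,10],[36,12],[44,0]]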